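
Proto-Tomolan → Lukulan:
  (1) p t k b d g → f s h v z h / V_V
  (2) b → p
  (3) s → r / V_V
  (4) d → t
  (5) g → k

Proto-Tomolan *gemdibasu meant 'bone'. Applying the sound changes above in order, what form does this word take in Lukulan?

Lukulan: *gemdibasu
  gemdibasu → gemdivasu   [intervocalic lenition]
  gemdivasu (rule 2 does not apply)
  gemdivasu → gemdivaru   [rhotacism]
  gemdivaru → gemtivaru   [unconditioned shift]
  gemtivaru → kemtivaru   [unconditioned shift]
  giving Lukulan kemtivaru.

kemtivaru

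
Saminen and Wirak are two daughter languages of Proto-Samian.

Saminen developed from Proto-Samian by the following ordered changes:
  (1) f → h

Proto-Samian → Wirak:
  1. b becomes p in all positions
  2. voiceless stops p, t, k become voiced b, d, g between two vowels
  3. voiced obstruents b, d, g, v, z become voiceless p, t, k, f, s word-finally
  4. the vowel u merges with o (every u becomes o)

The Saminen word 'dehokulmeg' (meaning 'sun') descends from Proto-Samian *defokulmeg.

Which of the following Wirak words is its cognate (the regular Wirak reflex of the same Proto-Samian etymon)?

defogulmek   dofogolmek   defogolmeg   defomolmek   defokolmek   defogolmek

defogolmek

Wirak: *defokulmeg > defogulmeg > defogulmek > defogolmek  (by intervocalic voicing, final devoicing, vowel merger)
Among the options, 'defogolmek' alone shows every Wirak change applied in order.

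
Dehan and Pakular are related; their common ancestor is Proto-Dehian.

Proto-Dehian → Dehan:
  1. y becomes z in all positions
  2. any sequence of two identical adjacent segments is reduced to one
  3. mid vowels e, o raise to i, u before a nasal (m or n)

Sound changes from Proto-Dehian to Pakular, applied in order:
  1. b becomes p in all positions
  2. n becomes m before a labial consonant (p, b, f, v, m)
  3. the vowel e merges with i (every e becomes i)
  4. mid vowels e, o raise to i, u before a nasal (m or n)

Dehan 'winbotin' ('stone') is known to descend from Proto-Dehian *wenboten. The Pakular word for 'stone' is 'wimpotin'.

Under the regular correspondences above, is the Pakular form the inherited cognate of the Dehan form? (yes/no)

yes

Derive the expected Pakular reflex of *wenboten:
Pakular: *wenboten
  wenboten → wenpoten   [unconditioned shift]
  wenpoten → wempoten   [nasal place assimilation]
  wempoten → wimpotin   [vowel merger]
  wimpotin (rule 4 does not apply)
  giving Pakular wimpotin.
Pakular 'wimpotin' matches the regular reflex exactly, so the pair is cognate.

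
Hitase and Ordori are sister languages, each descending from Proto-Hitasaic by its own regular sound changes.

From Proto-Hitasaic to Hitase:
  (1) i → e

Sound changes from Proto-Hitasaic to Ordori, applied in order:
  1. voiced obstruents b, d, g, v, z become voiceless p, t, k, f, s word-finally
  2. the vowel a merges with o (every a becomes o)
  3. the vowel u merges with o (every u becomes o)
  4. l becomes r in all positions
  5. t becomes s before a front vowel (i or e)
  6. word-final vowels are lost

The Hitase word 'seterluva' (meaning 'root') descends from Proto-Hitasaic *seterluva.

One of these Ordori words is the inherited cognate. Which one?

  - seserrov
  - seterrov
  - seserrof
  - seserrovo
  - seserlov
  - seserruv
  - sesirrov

Ordori: start from *seterluva.
  rule 1: no change — seterluva
  rule 2 (vowel merger): seterluva → seterluvo
  rule 3 (vowel merger): seterluvo → seterlovo
  rule 4 (unconditioned shift): seterlovo → seterrovo
  rule 5 (palatalisation): seterrovo → seserrovo
  rule 6 (apocope): seserrovo → seserrov
  ⇒ Ordori seserrov

seserrov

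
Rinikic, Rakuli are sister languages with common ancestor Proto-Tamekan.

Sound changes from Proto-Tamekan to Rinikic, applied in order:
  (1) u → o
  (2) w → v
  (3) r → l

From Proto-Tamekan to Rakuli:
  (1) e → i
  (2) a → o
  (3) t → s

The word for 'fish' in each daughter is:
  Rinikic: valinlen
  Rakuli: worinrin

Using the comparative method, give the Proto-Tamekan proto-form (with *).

*warinren

Position 3: Rinikic has l, Rakuli has r. Rakuli preserves r here (none of its changes turn any other segment into r), so the proto-segment is *r.
Position 6: Rinikic has l, Rakuli has r. Rakuli preserves r here (none of its changes turn any other segment into r), so the proto-segment is *r.
Continuing position by position gives *warinren; check it forward:
Rinikic: *warinren > varinren > valinlen  (by unconditioned shift, unconditioned shift)
Rakuli: *warinren > warinrin > worinrin  (by vowel merger, vowel merger)
*warinren is the unique common source.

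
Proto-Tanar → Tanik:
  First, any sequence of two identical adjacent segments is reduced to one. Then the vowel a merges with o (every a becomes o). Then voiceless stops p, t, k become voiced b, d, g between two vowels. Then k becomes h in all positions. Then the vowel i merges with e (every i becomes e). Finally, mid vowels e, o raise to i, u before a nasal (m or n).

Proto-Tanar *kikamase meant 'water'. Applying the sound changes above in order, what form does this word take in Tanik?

Tanik: start from *kikamase.
  rule 1: no change — kikamase
  rule 2 (vowel merger): kikamase → kikomose
  rule 3 (intervocalic voicing): kikomose → kigomose
  rule 4 (unconditioned shift): kigomose → higomose
  rule 5 (vowel merger): higomose → hegomose
  rule 6 (pre-nasal raising): hegomose → hegumose
  ⇒ Tanik hegumose

hegumose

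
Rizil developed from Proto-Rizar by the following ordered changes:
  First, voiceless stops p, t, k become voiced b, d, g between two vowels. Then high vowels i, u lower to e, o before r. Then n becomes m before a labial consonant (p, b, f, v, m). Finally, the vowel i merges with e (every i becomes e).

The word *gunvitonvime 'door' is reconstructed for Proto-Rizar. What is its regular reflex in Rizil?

Rizil: start from *gunvitonvime.
  rule 1 (intervocalic voicing): gunvitonvime → gunvidonvime
  rule 2: no change — gunvidonvime
  rule 3 (nasal place assimilation): gunvidonvime → gumvidomvime
  rule 4 (vowel merger): gumvidomvime → gumvedomveme
  ⇒ Rizil gumvedomveme

gumvedomveme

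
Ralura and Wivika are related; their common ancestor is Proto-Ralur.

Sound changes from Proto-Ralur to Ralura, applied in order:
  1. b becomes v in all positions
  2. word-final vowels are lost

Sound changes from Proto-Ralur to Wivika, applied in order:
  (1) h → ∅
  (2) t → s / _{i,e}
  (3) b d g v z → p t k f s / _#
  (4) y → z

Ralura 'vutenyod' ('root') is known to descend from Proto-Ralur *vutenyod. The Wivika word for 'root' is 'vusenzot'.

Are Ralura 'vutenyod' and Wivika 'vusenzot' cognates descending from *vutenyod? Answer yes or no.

Derive the expected Wivika reflex of *vutenyod:
Wivika: *vutenyod > vusenyod > vusenyot > vusenzot  (by palatalisation, final devoicing, unconditioned shift)
Wivika 'vusenzot' matches the regular reflex exactly, so the pair is cognate.

yes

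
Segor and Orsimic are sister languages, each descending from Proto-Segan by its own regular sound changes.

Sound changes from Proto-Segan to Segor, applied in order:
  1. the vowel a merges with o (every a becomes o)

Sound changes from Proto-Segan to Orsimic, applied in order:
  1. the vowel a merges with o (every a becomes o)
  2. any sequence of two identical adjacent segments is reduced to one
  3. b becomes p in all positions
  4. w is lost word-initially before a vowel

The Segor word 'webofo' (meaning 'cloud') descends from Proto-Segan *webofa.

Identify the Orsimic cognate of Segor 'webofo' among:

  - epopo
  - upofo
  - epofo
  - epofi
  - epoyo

Orsimic: start from *webofa.
  rule 1 (vowel merger): webofa → webofo
  rule 2: no change — webofo
  rule 3 (unconditioned shift): webofo → wepofo
  rule 4 (glide loss): wepofo → epofo
  ⇒ Orsimic epofo
The other candidates each miss or misapply at least one Orsimic change.

epofo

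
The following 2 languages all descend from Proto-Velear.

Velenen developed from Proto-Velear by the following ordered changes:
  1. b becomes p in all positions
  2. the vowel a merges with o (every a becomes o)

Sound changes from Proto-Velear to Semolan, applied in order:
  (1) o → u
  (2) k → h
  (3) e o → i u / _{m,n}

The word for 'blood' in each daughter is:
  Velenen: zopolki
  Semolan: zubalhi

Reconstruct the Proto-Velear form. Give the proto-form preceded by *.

Position 3: Velenen has p, Semolan has b. Semolan preserves b here (none of its changes turn any other segment into b), so the proto-segment is *b.
Position 4: Velenen has o, Semolan has a. Semolan preserves a here (none of its changes turn any other segment into a), so the proto-segment is *a.
Position 6: Velenen has k, Semolan has h. Velenen preserves k here (none of its changes turn any other segment into k), so the proto-segment is *k.
Continuing position by position gives *zobalki; check it forward:
Velenen: start from *zobalki.
  rule 1 (unconditioned shift): zobalki → zopalki
  rule 2 (vowel merger): zopalki → zopolki
  ⇒ Velenen zopolki
Semolan: start from *zobalki.
  rule 1 (vowel merger): zobalki → zubalki
  rule 2 (unconditioned shift): zubalki → zubalhi
  rule 3: no change — zubalhi
  ⇒ Semolan zubalhi
No other proto-form is consistent with every reflex, so the reconstruction is *zobalki.

*zobalki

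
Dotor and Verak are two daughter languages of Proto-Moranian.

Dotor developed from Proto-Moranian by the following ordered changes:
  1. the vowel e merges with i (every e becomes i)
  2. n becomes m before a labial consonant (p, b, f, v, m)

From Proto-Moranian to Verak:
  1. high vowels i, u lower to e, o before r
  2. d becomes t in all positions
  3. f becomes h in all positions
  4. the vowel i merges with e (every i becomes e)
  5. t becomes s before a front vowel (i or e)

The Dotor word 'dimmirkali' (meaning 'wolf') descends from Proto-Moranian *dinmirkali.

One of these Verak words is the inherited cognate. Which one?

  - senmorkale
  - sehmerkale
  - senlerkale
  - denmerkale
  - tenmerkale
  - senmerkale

Verak: *dinmirkali
  dinmirkali → dinmerkali   [pre-rhotic lowering]
  dinmerkali → tinmerkali   [unconditioned shift]
  tinmerkali (rule 3 does not apply)
  tinmerkali → tenmerkale   [vowel merger]
  tenmerkale → senmerkale   [palatalisation]
  giving Verak senmerkale.

senmerkale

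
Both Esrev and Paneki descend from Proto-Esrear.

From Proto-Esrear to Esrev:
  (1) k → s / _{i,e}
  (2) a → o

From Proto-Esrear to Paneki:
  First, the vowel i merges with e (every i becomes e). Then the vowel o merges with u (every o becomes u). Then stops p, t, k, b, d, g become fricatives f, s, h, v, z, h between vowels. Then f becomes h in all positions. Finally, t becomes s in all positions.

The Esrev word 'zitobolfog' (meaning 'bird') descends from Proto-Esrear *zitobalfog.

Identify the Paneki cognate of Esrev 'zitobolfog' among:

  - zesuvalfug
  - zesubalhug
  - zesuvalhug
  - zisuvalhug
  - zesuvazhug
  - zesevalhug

zesuvalhug

Paneki: *zitobalfog > zetobalfog > zetubalfug > zesuvalfug > zesuvalhug  (by vowel merger, vowel merger, intervocalic lenition, unconditioned shift)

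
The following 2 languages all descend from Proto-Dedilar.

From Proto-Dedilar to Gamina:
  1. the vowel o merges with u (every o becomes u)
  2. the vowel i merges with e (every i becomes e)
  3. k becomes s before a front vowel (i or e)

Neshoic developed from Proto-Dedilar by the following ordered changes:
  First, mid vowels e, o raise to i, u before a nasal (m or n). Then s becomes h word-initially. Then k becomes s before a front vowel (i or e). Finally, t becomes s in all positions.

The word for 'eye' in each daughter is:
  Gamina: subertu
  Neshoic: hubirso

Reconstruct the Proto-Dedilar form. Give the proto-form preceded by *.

Position 1: Gamina has s, Neshoic has h. Taking the neighbouring segments as reconstructed: Gamina s can only go back to *s; Neshoic h could go back to *s or *h — the one source consistent with every daughter is *s.
Position 7: Gamina has u, Neshoic has o. Neshoic preserves o here (none of its changes turn any other segment into o), so the proto-segment is *o.
Continuing position by position gives *subirto; check it forward:
Gamina: start from *subirto.
  rule 1 (vowel merger): subirto → subirtu
  rule 2 (vowel merger): subirtu → subertu
  rule 3: no change — subertu
  ⇒ Gamina subertu
Neshoic: *subirto > hubirto > hubirso  (by debuccalisation, unconditioned shift)
No other proto-form is consistent with every reflex, so the reconstruction is *subirto.

*subirto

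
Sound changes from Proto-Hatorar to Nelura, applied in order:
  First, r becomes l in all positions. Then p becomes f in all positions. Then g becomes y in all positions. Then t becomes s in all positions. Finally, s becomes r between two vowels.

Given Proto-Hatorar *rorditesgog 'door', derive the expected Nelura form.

loldiresyoy

Nelura: *rorditesgog
  rorditesgog → lolditesgog   [unconditioned shift]
  lolditesgog (rule 2 does not apply)
  lolditesgog → lolditesyoy   [unconditioned shift]
  lolditesyoy → loldisesyoy   [unconditioned shift]
  loldisesyoy → loldiresyoy   [rhotacism]
  giving Nelura loldiresyoy.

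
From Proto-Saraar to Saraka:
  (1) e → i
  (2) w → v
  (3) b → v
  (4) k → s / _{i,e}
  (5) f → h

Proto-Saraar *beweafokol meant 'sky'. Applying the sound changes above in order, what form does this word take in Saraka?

viviahokol

Saraka: *beweafokol
  beweafokol → biwiafokol   [vowel merger]
  biwiafokol → biviafokol   [unconditioned shift]
  biviafokol → viviafokol   [unconditioned shift]
  viviafokol (rule 4 does not apply)
  viviafokol → viviahokol   [unconditioned shift]
  giving Saraka viviahokol.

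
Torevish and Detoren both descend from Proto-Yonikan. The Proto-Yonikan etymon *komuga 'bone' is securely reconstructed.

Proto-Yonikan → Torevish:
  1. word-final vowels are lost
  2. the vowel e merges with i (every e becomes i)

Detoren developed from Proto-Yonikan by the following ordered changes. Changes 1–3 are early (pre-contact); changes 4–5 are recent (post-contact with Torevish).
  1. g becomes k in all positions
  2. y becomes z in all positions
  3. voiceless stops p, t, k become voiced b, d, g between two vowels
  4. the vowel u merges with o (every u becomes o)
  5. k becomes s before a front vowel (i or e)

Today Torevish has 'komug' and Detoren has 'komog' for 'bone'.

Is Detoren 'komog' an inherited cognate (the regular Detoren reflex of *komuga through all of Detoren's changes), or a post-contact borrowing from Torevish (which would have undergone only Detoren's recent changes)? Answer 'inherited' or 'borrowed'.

borrowed

If inherited, *komuga would pass through all of Detoren's changes:
Detoren: start from *komuga.
  rule 1 (unconditioned shift): komuga → komuka
  rule 2: no change — komuka
  rule 3 (intervocalic voicing): komuka → komuga
  rule 4 (vowel merger): komuga → komoga
  rule 5: no change — komoga
  ⇒ Detoren komoga
If borrowed from Torevish 'komug' after the early changes, it would undergo only the recent ones:
  rule 4 (vowel merger): komug → komog
  rule 5 (palatalisation): no change (komog)
  ⇒ as a loan: komog
Detoren 'komog' matches the loan outcome 'komog', not the inherited 'komoga' — it skipped the early Detoren changes, so it was borrowed from Torevish.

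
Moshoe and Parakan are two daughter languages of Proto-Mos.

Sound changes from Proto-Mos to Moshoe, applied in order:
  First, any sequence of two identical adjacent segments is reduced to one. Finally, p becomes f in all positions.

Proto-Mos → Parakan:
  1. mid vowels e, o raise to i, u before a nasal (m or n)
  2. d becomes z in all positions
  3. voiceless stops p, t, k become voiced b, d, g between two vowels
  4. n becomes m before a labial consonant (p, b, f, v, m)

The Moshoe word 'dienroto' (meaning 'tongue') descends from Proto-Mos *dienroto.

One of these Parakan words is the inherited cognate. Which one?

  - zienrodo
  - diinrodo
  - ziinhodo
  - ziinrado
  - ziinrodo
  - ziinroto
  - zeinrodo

ziinrodo

Parakan: start from *dienroto.
  rule 1 (pre-nasal raising): dienroto → diinroto
  rule 2 (unconditioned shift): diinroto → ziinroto
  rule 3 (intervocalic voicing): ziinroto → ziinrodo
  rule 4: no change — ziinrodo
  ⇒ Parakan ziinrodo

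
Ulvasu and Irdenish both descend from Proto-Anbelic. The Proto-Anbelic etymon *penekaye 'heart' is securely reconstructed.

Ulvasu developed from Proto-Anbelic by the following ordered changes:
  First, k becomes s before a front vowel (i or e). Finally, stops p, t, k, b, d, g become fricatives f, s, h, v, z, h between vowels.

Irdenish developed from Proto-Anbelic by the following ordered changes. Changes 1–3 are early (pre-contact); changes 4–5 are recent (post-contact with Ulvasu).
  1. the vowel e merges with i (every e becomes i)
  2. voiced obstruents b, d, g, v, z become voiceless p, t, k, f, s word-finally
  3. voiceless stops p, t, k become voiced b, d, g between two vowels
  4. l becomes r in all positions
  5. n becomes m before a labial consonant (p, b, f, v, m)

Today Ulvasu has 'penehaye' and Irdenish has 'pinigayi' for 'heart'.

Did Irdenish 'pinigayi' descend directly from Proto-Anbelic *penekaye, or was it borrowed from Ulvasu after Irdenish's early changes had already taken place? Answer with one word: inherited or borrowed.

inherited

If inherited, *penekaye would pass through all of Irdenish's changes:
Irdenish: start from *penekaye.
  rule 1 (vowel merger): penekaye → pinikayi
  rule 2: no change — pinikayi
  rule 3 (intervocalic voicing): pinikayi → pinigayi
  rule 4: no change — pinigayi
  rule 5: no change — pinigayi
  ⇒ Irdenish pinigayi
If borrowed from Ulvasu 'penehaye' after the early changes, it would undergo only the recent ones:
  rule 4 (unconditioned shift): no change (penehaye)
  rule 5 (nasal place assimilation): no change (penehaye)
  ⇒ as a loan: penehaye
Irdenish 'pinigayi' matches the inherited outcome exactly, so it is an inherited cognate, not a loan.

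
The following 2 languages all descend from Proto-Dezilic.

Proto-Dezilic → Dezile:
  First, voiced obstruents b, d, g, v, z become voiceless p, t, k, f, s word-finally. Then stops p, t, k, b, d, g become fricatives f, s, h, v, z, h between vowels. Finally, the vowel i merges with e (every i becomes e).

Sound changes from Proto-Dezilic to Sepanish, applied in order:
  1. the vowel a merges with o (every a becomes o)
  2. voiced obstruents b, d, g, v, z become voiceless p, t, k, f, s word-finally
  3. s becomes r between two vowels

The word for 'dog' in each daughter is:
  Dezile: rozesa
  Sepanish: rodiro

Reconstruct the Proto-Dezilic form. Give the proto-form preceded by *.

*rodisa

Position 6: Dezile has a, Sepanish has o. Dezile preserves a here (none of its changes turn any other segment into a), so the proto-segment is *a.
Position 3: Dezile has z, Sepanish has d. Sepanish preserves d here (none of its changes turn any other segment into d), so the proto-segment is *d.
Position 4: Dezile has e, Sepanish has i. Sepanish preserves i here (none of its changes turn any other segment into i), so the proto-segment is *i.
This points to *rodisa. Verify forward in each daughter:
Dezile: *rodisa
  rodisa (rule 1 does not apply)
  rodisa → rozisa   [intervocalic lenition]
  rozisa → rozesa   [vowel merger]
  giving Dezile rozesa.
Sepanish: start from *rodisa.
  rule 1 (vowel merger): rodisa → rodiso
  rule 2: no change — rodiso
  rule 3 (rhotacism): rodiso → rodiro
  ⇒ Sepanish rodiro
No other proto-form is consistent with every reflex, so the reconstruction is *rodisa.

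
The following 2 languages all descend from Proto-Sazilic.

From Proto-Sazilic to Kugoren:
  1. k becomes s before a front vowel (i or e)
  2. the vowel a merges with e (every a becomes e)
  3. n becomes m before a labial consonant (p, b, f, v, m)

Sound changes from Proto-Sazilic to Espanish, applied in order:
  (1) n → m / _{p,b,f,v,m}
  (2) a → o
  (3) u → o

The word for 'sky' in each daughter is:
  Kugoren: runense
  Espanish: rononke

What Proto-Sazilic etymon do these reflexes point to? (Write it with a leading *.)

Position 6: Kugoren has s, Espanish has k. Espanish preserves k here (none of its changes turn any other segment into k), so the proto-segment is *k.
Position 4: Kugoren has e, Espanish has o. Taking the neighbouring segments as reconstructed: Kugoren e could go back to *a or *e; Espanish o could go back to *a or *o or *u — the one source consistent with every daughter is *a.
Position 2: Kugoren has u, Espanish has o. Kugoren preserves u here (none of its changes turn any other segment into u), so the proto-segment is *u.
This points to *runanke. Verify forward in each daughter:
Kugoren: start from *runanke.
  rule 1 (palatalisation): runanke → runanse
  rule 2 (vowel merger): runanse → runense
  rule 3: no change — runense
  ⇒ Kugoren runense
Espanish: *runanke
  runanke (rule 1 does not apply)
  runanke → runonke   [vowel merger]
  runonke → rononke   [vowel merger]
  giving Espanish rononke.
*runanke is the unique common source.

*runanke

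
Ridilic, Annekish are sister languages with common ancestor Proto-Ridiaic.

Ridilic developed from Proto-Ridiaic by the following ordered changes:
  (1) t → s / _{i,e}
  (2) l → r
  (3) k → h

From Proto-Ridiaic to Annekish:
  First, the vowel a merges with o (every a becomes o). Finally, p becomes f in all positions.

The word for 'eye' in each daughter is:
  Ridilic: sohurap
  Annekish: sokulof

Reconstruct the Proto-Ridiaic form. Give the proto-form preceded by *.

Position 6: Ridilic has a, Annekish has o. Ridilic preserves a here (none of its changes turn any other segment into a), so the proto-segment is *a.
Position 3: Ridilic has h, Annekish has k. Annekish preserves k here (none of its changes turn any other segment into k), so the proto-segment is *k.
Position 7: Ridilic has p, Annekish has f. Ridilic preserves p here (none of its changes turn any other segment into p), so the proto-segment is *p.
Continuing position by position gives *sokulap; check it forward:
Ridilic: *sokulap
  sokulap (rule 1 does not apply)
  sokulap → sokurap   [unconditioned shift]
  sokurap → sohurap   [unconditioned shift]
  giving Ridilic sohurap.
Annekish: *sokulap
  sokulap → sokulop   [vowel merger]
  sokulop → sokulof   [unconditioned shift]
  giving Annekish sokulof.
*sokulap is the unique common source.

*sokulap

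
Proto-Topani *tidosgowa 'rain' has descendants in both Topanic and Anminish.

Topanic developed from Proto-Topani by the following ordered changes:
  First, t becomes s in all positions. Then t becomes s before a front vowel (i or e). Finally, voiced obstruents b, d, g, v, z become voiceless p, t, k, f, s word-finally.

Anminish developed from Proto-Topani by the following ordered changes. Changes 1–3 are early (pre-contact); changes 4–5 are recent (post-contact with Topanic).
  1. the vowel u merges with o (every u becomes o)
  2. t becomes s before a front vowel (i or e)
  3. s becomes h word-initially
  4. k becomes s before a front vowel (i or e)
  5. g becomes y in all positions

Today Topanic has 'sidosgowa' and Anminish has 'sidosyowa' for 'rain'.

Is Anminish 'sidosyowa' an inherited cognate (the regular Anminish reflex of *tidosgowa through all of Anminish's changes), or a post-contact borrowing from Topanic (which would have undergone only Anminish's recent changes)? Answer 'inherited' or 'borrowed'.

If inherited, *tidosgowa would pass through all of Anminish's changes:
Anminish: start from *tidosgowa.
  rule 1: no change — tidosgowa
  rule 2 (palatalisation): tidosgowa → sidosgowa
  rule 3 (debuccalisation): sidosgowa → hidosgowa
  rule 4: no change — hidosgowa
  rule 5 (unconditioned shift): hidosgowa → hidosyowa
  ⇒ Anminish hidosyowa
If borrowed from Topanic 'sidosgowa' after the early changes, it would undergo only the recent ones:
  rule 4 (palatalisation): no change (sidosgowa)
  rule 5 (unconditioned shift): sidosgowa → sidosyowa
  ⇒ as a loan: sidosyowa
Anminish 'sidosyowa' matches the loan outcome 'sidosyowa', not the inherited 'hidosyowa' — it skipped the early Anminish changes, so it was borrowed from Topanic.

borrowed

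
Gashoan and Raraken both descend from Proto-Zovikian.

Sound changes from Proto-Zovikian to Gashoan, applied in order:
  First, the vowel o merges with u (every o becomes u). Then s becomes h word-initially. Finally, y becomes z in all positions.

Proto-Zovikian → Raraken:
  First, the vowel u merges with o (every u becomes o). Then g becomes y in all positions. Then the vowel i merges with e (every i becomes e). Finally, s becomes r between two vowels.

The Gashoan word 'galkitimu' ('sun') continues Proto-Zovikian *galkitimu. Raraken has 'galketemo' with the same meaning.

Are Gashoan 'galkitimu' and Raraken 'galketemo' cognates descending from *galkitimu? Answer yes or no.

Derive the expected Raraken reflex of *galkitimu:
Raraken: start from *galkitimu.
  rule 1 (vowel merger): galkitimu → galkitimo
  rule 2 (unconditioned shift): galkitimo → yalkitimo
  rule 3 (vowel merger): yalkitimo → yalketemo
  rule 4: no change — yalketemo
  ⇒ Raraken yalketemo
The regular Raraken reflex would be 'yalketemo', but the attested form is 'galketemo'. The correspondence is irregular, so they are not cognates (the Raraken form has a different source).

no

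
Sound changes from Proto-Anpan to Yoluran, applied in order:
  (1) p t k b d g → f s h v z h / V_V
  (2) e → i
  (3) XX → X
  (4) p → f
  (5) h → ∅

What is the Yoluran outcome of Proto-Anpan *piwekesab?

Yoluran: *piwekesab
  piwekesab → piwehesab   [intervocalic lenition]
  piwehesab → piwihisab   [vowel merger]
  piwihisab (rule 3 does not apply)
  piwihisab → fiwihisab   [unconditioned shift]
  fiwihisab → fiwiisab   [h-loss]
  giving Yoluran fiwiisab.

fiwiisab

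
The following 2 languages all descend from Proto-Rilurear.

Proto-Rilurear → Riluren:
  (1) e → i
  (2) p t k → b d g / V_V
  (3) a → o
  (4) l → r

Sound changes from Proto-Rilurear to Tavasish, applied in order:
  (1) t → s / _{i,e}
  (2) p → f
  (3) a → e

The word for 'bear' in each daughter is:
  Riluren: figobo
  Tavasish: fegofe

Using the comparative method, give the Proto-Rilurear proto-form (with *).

Position 5: Riluren has b, Tavasish has f. Taking the neighbouring segments as reconstructed: Riluren b could go back to *p or *b; Tavasish f could go back to *p or *f — the one source consistent with every daughter is *p.
Position 2: Riluren has i, Tavasish has e. Taking the neighbouring segments as reconstructed: Riluren i could go back to *e or *i; Tavasish e could go back to *a or *e — the one source consistent with every daughter is *e.
Verify the candidate proto-form against each daughter:
Riluren: *fegopa > figopa > figoba > figobo  (by vowel merger, intervocalic voicing, vowel merger)
Tavasish: *fegopa > fegofa > fegofe  (by unconditioned shift, vowel merger)
Only *fegopa yields all of Riluren figobo, Tavasish fegofe.

*fegopa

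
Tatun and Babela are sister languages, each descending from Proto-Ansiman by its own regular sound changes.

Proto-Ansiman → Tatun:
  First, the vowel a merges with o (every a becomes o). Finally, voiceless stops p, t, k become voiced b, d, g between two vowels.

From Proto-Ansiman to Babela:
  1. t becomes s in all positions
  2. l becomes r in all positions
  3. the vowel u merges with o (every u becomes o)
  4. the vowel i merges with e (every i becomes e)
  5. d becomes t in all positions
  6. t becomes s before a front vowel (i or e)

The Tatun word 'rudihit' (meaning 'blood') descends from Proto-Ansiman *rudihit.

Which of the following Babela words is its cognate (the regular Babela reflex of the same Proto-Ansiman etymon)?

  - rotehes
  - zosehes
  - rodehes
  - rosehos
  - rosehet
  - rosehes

Babela: start from *rudihit.
  rule 1 (unconditioned shift): rudihit → rudihis
  rule 2: no change — rudihis
  rule 3 (vowel merger): rudihis → rodihis
  rule 4 (vowel merger): rodihis → rodehes
  rule 5 (unconditioned shift): rodehes → rotehes
  rule 6 (palatalisation): rotehes → rosehes
  ⇒ Babela rosehes
Only 'rosehes' matches the regular Babela development of *rudihit.

rosehes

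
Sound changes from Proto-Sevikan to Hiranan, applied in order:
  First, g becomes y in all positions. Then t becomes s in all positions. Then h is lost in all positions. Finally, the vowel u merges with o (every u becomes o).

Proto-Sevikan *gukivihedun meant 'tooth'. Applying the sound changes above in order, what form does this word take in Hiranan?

yokiviedon

Hiranan: *gukivihedun > yukivihedun > yukiviedun > yokiviedon  (by unconditioned shift, h-loss, vowel merger)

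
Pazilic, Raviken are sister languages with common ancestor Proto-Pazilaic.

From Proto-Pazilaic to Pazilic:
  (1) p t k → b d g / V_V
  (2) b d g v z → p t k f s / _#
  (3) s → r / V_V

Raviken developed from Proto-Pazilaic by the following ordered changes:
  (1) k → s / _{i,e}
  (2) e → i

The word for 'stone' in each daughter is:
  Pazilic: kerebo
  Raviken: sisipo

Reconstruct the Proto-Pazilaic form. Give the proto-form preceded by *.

Position 1: Pazilic has k, Raviken has s. Taking the neighbouring segments as reconstructed: Pazilic k can only go back to *k; Raviken s could go back to *k or *s — the one source consistent with every daughter is *k.
Position 3: Pazilic has r, Raviken has s. Taking the neighbouring segments as reconstructed: Pazilic r could go back to *s or *r; Raviken s could go back to *k or *s — the one source consistent with every daughter is *s.
Verify the candidate proto-form against each daughter:
Pazilic: *kesepo > kesebo > kerebo  (by intervocalic voicing, rhotacism)
Raviken: *kesepo > sesepo > sisipo  (by palatalisation, vowel merger)
No other proto-form is consistent with every reflex, so the reconstruction is *kesepo.

*kesepo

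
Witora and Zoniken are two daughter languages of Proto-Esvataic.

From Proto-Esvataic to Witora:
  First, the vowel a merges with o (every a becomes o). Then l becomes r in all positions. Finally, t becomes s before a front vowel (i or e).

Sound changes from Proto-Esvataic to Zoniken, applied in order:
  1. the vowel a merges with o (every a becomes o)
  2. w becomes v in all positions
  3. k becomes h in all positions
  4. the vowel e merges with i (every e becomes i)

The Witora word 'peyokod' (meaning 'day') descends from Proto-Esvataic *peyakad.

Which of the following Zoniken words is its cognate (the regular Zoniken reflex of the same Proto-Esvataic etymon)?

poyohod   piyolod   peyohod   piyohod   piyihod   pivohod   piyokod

piyohod

Zoniken: *peyakad > peyokod > peyohod > piyohod  (by vowel merger, unconditioned shift, vowel merger)
Only 'piyohod' matches the regular Zoniken development of *peyakad.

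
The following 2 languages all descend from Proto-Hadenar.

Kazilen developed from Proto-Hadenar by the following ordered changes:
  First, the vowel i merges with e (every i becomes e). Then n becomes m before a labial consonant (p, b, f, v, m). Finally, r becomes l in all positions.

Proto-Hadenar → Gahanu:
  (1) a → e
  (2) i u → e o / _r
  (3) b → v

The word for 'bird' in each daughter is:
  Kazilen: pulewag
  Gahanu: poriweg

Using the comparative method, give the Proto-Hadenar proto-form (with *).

Position 3: Kazilen has l, Gahanu has r. Gahanu preserves r here (none of its changes turn any other segment into r), so the proto-segment is *r.
Position 4: Kazilen has e, Gahanu has i. Gahanu preserves i here (none of its changes turn any other segment into i), so the proto-segment is *i.
Position 2: Kazilen has u, Gahanu has o. Kazilen preserves u here (none of its changes turn any other segment into u), so the proto-segment is *u.
Verify the candidate proto-form against each daughter:
Kazilen: start from *puriwag.
  rule 1 (vowel merger): puriwag → purewag
  rule 2: no change — purewag
  rule 3 (unconditioned shift): purewag → pulewag
  ⇒ Kazilen pulewag
Gahanu: *puriwag > puriweg > poriweg  (by vowel merger, pre-rhotic lowering)
Only *puriwag yields all of Kazilen pulewag, Gahanu poriweg.

*puriwag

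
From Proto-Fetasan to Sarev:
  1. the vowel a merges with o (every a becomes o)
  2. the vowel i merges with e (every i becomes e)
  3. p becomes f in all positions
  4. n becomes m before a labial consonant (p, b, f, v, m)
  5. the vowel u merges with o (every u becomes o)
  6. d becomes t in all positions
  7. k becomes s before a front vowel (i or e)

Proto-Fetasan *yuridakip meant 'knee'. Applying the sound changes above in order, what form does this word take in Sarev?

Sarev: *yuridakip
  yuridakip → yuridokip   [vowel merger]
  yuridokip → yuredokep   [vowel merger]
  yuredokep → yuredokef   [unconditioned shift]
  yuredokef (rule 4 does not apply)
  yuredokef → yoredokef   [vowel merger]
  yoredokef → yoretokef   [unconditioned shift]
  yoretokef → yoretosef   [palatalisation]
  giving Sarev yoretosef.

yoretosef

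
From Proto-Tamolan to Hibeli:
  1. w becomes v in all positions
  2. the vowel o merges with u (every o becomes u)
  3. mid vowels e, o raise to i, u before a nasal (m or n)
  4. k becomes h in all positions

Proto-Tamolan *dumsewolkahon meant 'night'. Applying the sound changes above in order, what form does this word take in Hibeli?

dumsevulhahun

Hibeli: *dumsewolkahon
  dumsewolkahon → dumsevolkahon   [unconditioned shift]
  dumsevolkahon → dumsevulkahun   [vowel merger]
  dumsevulkahun (rule 3 does not apply)
  dumsevulkahun → dumsevulhahun   [unconditioned shift]
  giving Hibeli dumsevulhahun.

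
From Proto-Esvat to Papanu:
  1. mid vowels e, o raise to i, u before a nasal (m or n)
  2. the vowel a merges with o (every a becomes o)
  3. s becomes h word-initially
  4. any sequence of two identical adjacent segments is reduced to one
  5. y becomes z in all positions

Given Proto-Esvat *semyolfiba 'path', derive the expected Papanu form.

himzolfibo

Papanu: *semyolfiba > simyolfiba > simyolfibo > himyolfibo > himzolfibo  (by pre-nasal raising, vowel merger, debuccalisation, unconditioned shift)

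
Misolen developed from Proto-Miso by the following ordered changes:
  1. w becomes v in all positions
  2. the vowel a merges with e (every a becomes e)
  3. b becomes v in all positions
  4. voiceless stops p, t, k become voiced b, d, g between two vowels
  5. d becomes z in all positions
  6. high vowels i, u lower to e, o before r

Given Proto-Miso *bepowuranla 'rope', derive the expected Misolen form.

vebovorenle

Misolen: start from *bepowuranla.
  rule 1 (unconditioned shift): bepowuranla → bepovuranla
  rule 2 (vowel merger): bepovuranla → bepovurenle
  rule 3 (unconditioned shift): bepovurenle → vepovurenle
  rule 4 (intervocalic voicing): vepovurenle → vebovurenle
  rule 5: no change — vebovurenle
  rule 6 (pre-rhotic lowering): vebovurenle → vebovorenle
  ⇒ Misolen vebovorenle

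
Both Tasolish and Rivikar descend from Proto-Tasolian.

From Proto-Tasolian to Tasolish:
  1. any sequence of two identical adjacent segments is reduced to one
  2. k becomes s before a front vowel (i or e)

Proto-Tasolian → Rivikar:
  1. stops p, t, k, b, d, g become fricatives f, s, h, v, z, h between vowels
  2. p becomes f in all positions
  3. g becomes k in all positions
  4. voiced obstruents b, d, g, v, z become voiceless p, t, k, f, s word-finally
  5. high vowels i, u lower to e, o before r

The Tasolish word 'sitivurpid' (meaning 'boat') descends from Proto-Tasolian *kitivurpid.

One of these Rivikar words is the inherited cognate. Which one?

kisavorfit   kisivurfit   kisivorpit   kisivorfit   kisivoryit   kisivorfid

kisivorfit

Rivikar: *kitivurpid > kisivurpid > kisivurfid > kisivurfit > kisivorfit  (by intervocalic lenition, unconditioned shift, final devoicing, pre-rhotic lowering)
The other candidates each miss or misapply at least one Rivikar change.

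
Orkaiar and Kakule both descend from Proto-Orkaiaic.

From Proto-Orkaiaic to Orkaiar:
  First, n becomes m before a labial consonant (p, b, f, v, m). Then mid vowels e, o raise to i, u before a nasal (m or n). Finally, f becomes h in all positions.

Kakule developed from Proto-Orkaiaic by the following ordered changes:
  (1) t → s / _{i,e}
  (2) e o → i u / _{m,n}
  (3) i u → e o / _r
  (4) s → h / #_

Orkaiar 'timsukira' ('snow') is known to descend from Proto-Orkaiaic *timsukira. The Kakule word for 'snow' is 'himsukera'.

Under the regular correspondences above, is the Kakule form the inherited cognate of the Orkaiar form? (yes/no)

yes

Derive the expected Kakule reflex of *timsukira:
Kakule: start from *timsukira.
  rule 1 (palatalisation): timsukira → simsukira
  rule 2: no change — simsukira
  rule 3 (pre-rhotic lowering): simsukira → simsukera
  rule 4 (debuccalisation): simsukera → himsukera
  ⇒ Kakule himsukera
Kakule 'himsukera' matches the regular reflex exactly, so the pair is cognate.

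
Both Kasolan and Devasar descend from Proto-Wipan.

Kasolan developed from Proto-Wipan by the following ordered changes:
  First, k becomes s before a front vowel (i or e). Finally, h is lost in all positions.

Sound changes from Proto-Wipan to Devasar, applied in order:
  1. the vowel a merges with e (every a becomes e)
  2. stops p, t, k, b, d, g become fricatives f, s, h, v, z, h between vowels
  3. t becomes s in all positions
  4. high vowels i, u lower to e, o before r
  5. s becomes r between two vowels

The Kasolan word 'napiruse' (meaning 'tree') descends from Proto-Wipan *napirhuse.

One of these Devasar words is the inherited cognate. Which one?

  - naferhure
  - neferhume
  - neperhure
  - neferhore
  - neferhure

Devasar: start from *napirhuse.
  rule 1 (vowel merger): napirhuse → nepirhuse
  rule 2 (intervocalic lenition): nepirhuse → nefirhuse
  rule 3: no change — nefirhuse
  rule 4 (pre-rhotic lowering): nefirhuse → neferhuse
  rule 5 (rhotacism): neferhuse → neferhure
  ⇒ Devasar neferhure
Among the options, 'neferhure' alone shows every Devasar change applied in order.

neferhure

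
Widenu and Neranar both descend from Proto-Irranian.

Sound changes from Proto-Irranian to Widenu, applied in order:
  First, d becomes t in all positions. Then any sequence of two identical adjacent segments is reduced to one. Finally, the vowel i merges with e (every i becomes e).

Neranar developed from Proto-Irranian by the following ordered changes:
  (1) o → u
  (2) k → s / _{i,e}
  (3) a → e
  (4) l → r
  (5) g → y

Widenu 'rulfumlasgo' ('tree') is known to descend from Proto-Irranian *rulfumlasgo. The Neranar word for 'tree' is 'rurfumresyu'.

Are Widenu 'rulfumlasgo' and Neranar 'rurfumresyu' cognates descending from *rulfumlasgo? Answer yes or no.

yes

Derive the expected Neranar reflex of *rulfumlasgo:
Neranar: start from *rulfumlasgo.
  rule 1 (vowel merger): rulfumlasgo → rulfumlasgu
  rule 2: no change — rulfumlasgu
  rule 3 (vowel merger): rulfumlasgu → rulfumlesgu
  rule 4 (unconditioned shift): rulfumlesgu → rurfumresgu
  rule 5 (unconditioned shift): rurfumresgu → rurfumresyu
  ⇒ Neranar rurfumresyu
Neranar 'rurfumresyu' matches the regular reflex exactly, so the pair is cognate.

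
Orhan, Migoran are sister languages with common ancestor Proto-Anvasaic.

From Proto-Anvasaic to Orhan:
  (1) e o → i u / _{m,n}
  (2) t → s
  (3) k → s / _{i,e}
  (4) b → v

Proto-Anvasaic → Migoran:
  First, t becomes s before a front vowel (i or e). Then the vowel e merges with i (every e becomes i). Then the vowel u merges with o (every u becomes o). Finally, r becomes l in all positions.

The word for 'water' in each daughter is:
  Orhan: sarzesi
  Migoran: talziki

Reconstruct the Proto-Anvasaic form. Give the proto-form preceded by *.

Position 1: Orhan has s, Migoran has t. Migoran preserves t here (none of its changes turn any other segment into t), so the proto-segment is *t.
Position 6: Orhan has s, Migoran has k. Migoran preserves k here (none of its changes turn any other segment into k), so the proto-segment is *k.
Position 5: Orhan has e, Migoran has i. Orhan preserves e here (none of its changes turn any other segment into e), so the proto-segment is *e.
Verify the candidate proto-form against each daughter:
Orhan: *tarzeki
  tarzeki (rule 1 does not apply)
  tarzeki → sarzeki   [unconditioned shift]
  sarzeki → sarzesi   [palatalisation]
  sarzesi (rule 4 does not apply)
  giving Orhan sarzesi.
Migoran: *tarzeki > tarziki > talziki  (by vowel merger, unconditioned shift)
*tarzeki is the unique common source.

*tarzeki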